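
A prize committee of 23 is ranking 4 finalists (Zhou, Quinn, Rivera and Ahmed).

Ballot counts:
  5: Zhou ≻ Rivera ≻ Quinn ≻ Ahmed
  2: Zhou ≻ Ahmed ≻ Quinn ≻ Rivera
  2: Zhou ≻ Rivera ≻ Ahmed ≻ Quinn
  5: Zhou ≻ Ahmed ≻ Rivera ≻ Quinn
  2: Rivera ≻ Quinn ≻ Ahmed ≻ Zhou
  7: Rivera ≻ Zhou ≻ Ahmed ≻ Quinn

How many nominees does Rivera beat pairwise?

2

Rivera against each rival (23 jurors):
Rivera vs Zhou: Zhou, 14–9.
Rivera vs Quinn: Rivera preferred on 5+2+5+2+7 = 21 ballots; Rivera wins 21–2.
Rivera vs Ahmed: Rivera is ranked higher on 5+2+2+7 = 16 ballots, Ahmed on 7. Rivera wins 16–7.
Rivera beats Quinn, Ahmed; loses to Zhou — 2 pairwise wins.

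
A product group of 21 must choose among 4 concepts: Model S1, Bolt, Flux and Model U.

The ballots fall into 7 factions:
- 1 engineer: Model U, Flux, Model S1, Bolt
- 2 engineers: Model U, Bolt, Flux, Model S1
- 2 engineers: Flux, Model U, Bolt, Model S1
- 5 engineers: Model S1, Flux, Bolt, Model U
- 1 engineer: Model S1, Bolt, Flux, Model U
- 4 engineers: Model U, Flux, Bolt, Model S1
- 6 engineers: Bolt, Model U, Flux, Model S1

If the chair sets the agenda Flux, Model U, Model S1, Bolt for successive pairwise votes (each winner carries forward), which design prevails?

Round 1: Flux vs Model U — 8–13, Model U advances.
Round 2: Model U vs Model S1 — 15–6, Model U advances.
Round 3: Model U vs Bolt — 9–12, Bolt advances.
Bolt survives the agenda.

Bolt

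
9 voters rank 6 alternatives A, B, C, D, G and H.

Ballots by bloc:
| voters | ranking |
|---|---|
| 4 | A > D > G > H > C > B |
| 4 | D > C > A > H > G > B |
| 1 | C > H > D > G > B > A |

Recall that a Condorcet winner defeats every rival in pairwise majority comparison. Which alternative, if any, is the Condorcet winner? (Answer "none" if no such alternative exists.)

Check each pair by majority over 9 ballots:
A vs B: A preferred on 4+4 = 8 ballots; A wins 8–1.
A vs C: C, 5–4.
A vs D: A is ranked higher on 4 ballots, D on 5. D wins 5–4.
A–G: A 8–1.
A vs H: A is ranked higher on 4+4 = 8 ballots, H on 1. A wins 8–1.
B vs C: B is ranked higher on 0 ballots, C on 9. C wins 9–0.
B vs D: 0 to 9, D.
B–G: G 9–0.
B–H: H 9–0.
C vs D: D, 8–1.
C–G: C 5–4.
C vs H: C wins 5–4.
D vs G: D, 9–0.
D vs H: D wins 8–1.
G–H: H 5–4.
D defeats every rival head-to-head and is the Condorcet winner.

D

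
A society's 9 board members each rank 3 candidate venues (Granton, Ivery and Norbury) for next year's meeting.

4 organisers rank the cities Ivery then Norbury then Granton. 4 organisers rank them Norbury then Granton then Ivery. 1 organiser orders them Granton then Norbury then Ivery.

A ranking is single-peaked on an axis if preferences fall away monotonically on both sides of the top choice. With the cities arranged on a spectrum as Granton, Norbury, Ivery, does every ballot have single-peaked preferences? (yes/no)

Axis positions: Granton=1, Norbury=2, Ivery=3.
Type 1 (peak Ivery at position 3): ranking walks positions 3-2-1, expanding outward from the peak — single-peaked.
Type 2 (peak Norbury at position 2): ranking walks positions 2-1-3, expanding outward from the peak — single-peaked.
Type 3 (peak Granton at position 1): ranking walks positions 1-2-3, expanding outward from the peak — single-peaked.
Every ranking is single-peaked on this axis.

yes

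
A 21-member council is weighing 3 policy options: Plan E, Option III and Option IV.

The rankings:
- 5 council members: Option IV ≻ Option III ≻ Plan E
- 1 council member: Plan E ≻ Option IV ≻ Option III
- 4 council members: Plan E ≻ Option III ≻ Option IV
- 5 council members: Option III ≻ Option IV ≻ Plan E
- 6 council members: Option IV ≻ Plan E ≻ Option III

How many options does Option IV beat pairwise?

Option IV against each rival (21 council members):
Option IV vs Plan E: 16 to 5, Option IV.
Option IV vs Option III: Option IV preferred on 5+1+6 = 12 ballots; Option IV wins 12–9.
Option IV beats Plan E, Option III — 2 pairwise wins.

2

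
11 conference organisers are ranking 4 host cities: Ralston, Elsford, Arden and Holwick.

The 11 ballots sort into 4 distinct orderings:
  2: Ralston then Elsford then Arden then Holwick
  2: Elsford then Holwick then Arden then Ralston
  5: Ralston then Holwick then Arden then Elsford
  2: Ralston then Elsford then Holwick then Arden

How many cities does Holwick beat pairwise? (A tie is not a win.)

Holwick against each rival (11 organisers):
Holwick vs Ralston: 2 to 9, Ralston.
Holwick vs Elsford: Holwick preferred on 5 ballots; Elsford wins 6–5.
Holwick vs Arden: Holwick wins 9–2.
Holwick beats Arden; loses to Ralston, Elsford — 1 pairwise win.

1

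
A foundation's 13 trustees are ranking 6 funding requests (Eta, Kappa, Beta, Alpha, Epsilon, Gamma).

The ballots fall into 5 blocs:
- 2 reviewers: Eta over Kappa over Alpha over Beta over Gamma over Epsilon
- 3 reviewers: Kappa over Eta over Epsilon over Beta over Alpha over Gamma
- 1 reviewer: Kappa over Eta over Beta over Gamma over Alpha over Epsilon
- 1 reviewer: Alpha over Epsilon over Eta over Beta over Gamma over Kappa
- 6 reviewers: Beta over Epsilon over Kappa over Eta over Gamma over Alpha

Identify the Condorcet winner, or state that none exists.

none

Head-to-head results (13 reviewers):
Eta vs Kappa: 2+1 = 3 for Eta, 10 for Kappa — Kappa by 10–3.
Eta vs Beta: 7 to 6, Eta.
Eta vs Alpha: 12 to 1, Eta.
Eta vs Epsilon: Eta is ranked higher on 2+3+1 = 6 ballots, Epsilon on 7. Epsilon wins 7–6.
Eta vs Gamma: Eta is ranked higher on 2+3+1+1+6 = 13 ballots, Gamma on 0. Eta wins 13–0.
Kappa vs Beta: 2+3+1 = 6 for Kappa, 7 for Beta — Beta by 7–6.
Kappa vs Alpha: 2+3+1+6 = 12 for Kappa, 1 for Alpha — Kappa by 12–1.
Kappa vs Epsilon: 6 to 7, Epsilon.
Kappa vs Gamma: 12 to 1, Kappa.
Beta vs Alpha: Beta, 10–3.
Beta vs Epsilon: Beta wins 9–4.
Beta vs Gamma: Beta is ranked higher on 2+3+1+1+6 = 13 ballots, Gamma on 0. Beta wins 13–0.
Alpha vs Epsilon: 2+1+1 = 4 for Alpha, 9 for Epsilon — Epsilon by 9–4.
Alpha–Gamma: Gamma 7–6.
Epsilon vs Gamma: Epsilon wins 10–3.
No project is unbeaten: Eta loses to Kappa; Kappa loses to Beta; Beta loses to Eta; Alpha loses to Eta; Epsilon loses to Beta; Gamma loses to Eta. In particular Eta > Beta > Kappa > Eta is a majority cycle — no Condorcet winner exists.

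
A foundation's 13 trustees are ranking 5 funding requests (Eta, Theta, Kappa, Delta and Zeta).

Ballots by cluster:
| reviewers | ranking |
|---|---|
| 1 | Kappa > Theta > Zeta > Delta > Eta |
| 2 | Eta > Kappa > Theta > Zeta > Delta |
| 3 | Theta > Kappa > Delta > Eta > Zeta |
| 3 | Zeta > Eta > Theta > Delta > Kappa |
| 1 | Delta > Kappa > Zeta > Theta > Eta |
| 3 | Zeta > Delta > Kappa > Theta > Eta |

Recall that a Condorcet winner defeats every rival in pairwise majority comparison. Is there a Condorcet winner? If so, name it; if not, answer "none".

Check each pair by majority over 13 ballots:
Eta vs Theta: Theta wins 8–5.
Eta vs Kappa: Kappa, 8–5.
Eta vs Delta: Delta wins 8–5.
Eta vs Zeta: Zeta wins 8–5.
Theta–Kappa: Kappa 7–6.
Theta–Delta: Theta 9–4.
Theta–Zeta: Zeta 7–6.
Kappa–Delta: Delta 7–6.
Kappa vs Zeta: Kappa wins 7–6.
Delta vs Zeta: Zeta wins 9–4.
Each project drops at least one matchup (Eta loses to Theta; Theta loses to Kappa; Kappa loses to Delta; Delta loses to Theta; Zeta loses to Kappa); the cycle Theta beats Delta beats Kappa beats Theta rules out a Condorcet winner.

none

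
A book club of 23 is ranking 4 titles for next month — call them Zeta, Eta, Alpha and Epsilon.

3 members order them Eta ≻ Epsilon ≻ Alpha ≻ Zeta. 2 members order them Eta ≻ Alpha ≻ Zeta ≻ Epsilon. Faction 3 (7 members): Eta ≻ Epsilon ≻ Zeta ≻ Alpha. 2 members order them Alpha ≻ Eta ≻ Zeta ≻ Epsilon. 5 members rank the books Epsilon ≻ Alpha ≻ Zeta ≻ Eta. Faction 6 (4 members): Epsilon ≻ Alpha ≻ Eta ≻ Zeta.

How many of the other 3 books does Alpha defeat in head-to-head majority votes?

Alpha against each rival (23 members):
Alpha vs Zeta: Alpha, 16–7.
Alpha vs Eta: 11 to 12, Eta.
Alpha vs Epsilon: Epsilon, 19–4.
Alpha beats Zeta; loses to Eta, Epsilon — 1 pairwise win.

1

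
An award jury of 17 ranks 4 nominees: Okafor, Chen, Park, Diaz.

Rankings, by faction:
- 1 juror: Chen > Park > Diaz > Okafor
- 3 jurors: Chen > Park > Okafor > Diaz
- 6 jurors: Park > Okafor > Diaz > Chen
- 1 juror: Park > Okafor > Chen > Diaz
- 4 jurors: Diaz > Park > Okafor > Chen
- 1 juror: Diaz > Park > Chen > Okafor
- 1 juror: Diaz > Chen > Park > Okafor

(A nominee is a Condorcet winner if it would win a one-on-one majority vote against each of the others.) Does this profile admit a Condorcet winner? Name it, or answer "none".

Check each pair by majority over 17 ballots:
Okafor vs Chen: Okafor wins 11–6.
Okafor vs Park: Park wins 17–0.
Okafor vs Diaz: Okafor, 10–7.
Chen vs Park: Park, 12–5.
Chen vs Diaz: Diaz, 12–5.
Park vs Diaz: Park, 11–6.
Park beats each of Okafor, Chen, Diaz — Park is the Condorcet winner.

Park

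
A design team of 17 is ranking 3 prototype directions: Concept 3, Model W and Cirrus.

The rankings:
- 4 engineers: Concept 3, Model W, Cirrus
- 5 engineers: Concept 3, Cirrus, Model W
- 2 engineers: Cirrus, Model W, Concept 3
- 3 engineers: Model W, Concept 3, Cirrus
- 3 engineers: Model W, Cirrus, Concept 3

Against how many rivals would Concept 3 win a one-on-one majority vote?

Concept 3 against each rival (17 engineers):
Concept 3 vs Model W: 9 to 8, Concept 3.
Concept 3 vs Cirrus: Concept 3 preferred on 4+5+3 = 12 ballots; Concept 3 wins 12–5.
Concept 3 beats Model W, Cirrus — 2 pairwise wins.

2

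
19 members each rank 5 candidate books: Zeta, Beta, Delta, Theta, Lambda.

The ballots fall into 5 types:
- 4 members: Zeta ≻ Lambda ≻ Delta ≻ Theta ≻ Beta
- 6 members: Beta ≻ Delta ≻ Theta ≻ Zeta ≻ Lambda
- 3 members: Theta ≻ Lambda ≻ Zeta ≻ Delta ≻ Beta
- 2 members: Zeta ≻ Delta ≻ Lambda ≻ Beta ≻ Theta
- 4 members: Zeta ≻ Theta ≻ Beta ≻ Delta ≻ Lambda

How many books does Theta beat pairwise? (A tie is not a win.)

2

Theta against each rival (19 members):
Theta vs Zeta: 9 to 10, Zeta.
Theta vs Beta: Theta preferred on 4+3+4 = 11 ballots; Theta wins 11–8.
Theta vs Delta: Delta wins 12–7.
Theta–Lambda: Theta 13–6.
Theta beats Beta, Lambda; loses to Zeta, Delta — 2 pairwise wins.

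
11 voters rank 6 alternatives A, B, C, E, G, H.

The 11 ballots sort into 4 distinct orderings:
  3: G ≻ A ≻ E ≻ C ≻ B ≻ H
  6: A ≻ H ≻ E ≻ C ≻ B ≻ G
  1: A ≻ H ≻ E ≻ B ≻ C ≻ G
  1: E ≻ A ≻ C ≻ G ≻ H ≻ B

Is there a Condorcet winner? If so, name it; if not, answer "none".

Pairwise majorities:
A vs B: A, 11–0.
A vs C: 11 to 0, A.
A vs E: A preferred on 3+6+1 = 10 ballots; A wins 10–1.
A–G: A 8–3.
A vs H: 11 to 0, A.
B vs C: 1 for B, 10 for C — C by 10–1.
B vs E: B is ranked higher on 0 ballots, E on 11. E wins 11–0.
B vs G: B is ranked higher on 6+1 = 7 ballots, G on 4. B wins 7–4.
B vs H: H wins 8–3.
C vs E: 0 for C, 11 for E — E by 11–0.
C vs G: C wins 8–3.
C vs H: H wins 7–4.
E–G: E 8–3.
E vs H: H wins 7–4.
G vs H: H, 7–4.
A defeats every rival head-to-head and is the Condorcet winner.

A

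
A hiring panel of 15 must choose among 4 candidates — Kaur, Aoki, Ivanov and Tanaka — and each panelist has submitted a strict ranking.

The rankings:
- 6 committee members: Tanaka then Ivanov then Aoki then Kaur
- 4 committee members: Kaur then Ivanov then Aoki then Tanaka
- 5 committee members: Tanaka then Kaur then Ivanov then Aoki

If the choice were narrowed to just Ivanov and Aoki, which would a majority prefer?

Ballots ranking Ivanov above Aoki: 6 + 4 + 5 = 15.
Ballots ranking Aoki above Ivanov: 15 − 15 = 0.
Ivanov wins the head-to-head 15–0.

Ivanov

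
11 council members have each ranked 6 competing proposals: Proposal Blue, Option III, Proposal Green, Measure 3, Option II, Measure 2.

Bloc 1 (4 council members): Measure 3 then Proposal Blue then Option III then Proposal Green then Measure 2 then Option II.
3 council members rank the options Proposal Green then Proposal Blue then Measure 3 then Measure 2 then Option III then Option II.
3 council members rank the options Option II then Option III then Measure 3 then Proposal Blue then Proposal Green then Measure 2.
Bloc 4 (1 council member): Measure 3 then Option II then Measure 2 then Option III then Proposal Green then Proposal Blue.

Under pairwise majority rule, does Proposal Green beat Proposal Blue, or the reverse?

Proposal Blue

Ballots ranking Proposal Green above Proposal Blue: 3 + 1 = 4.
Ballots ranking Proposal Blue above Proposal Green: 11 − 4 = 7.
Proposal Blue wins the head-to-head 7–4.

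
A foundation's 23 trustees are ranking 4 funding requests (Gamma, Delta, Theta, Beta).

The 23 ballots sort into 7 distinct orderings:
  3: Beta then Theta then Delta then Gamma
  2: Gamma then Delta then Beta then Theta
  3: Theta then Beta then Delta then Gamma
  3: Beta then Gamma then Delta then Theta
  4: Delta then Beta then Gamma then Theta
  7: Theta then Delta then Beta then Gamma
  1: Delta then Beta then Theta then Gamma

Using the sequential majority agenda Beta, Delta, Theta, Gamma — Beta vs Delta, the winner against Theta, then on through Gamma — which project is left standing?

Round 1: Beta vs Delta — 9–14, Delta advances.
Round 2: Delta vs Theta — 10–13, Theta advances.
Round 3: Theta vs Gamma — 14–9, Theta advances.
Theta survives the agenda.

Theta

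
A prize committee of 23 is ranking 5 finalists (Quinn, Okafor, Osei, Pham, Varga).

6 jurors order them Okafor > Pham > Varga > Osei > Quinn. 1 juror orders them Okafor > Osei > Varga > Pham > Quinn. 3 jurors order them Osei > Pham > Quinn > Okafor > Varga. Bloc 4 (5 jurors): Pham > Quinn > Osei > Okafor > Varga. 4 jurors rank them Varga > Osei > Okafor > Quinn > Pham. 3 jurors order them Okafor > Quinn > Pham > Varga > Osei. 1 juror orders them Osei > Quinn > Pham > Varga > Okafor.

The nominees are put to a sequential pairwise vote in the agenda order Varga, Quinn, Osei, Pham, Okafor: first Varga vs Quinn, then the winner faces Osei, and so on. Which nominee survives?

Okafor

Round 1: Varga vs Quinn — 11–12, Quinn advances.
Round 2: Quinn vs Osei — 8–15, Osei advances.
Round 3: Osei vs Pham — 9–14, Pham advances.
Round 4: Pham vs Okafor — 9–14, Okafor advances.
Okafor survives the agenda.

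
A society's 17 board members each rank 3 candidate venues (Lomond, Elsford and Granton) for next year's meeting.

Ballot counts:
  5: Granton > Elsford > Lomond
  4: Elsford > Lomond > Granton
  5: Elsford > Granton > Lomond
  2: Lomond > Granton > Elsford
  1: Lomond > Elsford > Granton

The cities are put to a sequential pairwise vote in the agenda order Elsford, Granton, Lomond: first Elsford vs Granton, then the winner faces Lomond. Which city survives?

Round 1: Elsford vs Granton — 10–7, Elsford advances.
Round 2: Elsford vs Lomond — 14–3, Elsford advances.
Elsford survives the agenda.

Elsford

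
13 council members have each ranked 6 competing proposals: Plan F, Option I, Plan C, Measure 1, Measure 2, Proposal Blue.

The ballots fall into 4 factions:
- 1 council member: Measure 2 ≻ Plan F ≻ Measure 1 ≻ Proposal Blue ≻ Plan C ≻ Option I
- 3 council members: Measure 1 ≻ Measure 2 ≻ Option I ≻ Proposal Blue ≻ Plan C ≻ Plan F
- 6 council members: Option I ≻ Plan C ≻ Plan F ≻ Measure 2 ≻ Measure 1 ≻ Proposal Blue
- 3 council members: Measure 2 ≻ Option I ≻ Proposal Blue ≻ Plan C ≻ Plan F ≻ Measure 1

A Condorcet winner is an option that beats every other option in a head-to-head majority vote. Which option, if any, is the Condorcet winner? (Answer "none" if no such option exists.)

Head-to-head results (13 council members):
Plan F vs Option I: Plan F is ranked higher on 1 ballot, Option I on 12. Option I wins 12–1.
Plan F–Plan C: Plan C 12–1.
Plan F–Measure 1: Plan F 10–3.
Plan F vs Measure 2: 6 to 7, Measure 2.
Plan F–Proposal Blue: Plan F 7–6.
Option I vs Plan C: 12 to 1, Option I.
Option I vs Measure 1: Option I preferred on 6+3 = 9 ballots; Option I wins 9–4.
Option I vs Measure 2: 6 to 7, Measure 2.
Option I vs Proposal Blue: Option I is ranked higher on 3+6+3 = 12 ballots, Proposal Blue on 1. Option I wins 12–1.
Plan C–Measure 1: Plan C 9–4.
Plan C vs Measure 2: Measure 2 wins 7–6.
Plan C vs Proposal Blue: Proposal Blue, 7–6.
Measure 1 vs Measure 2: Measure 1 preferred on 3 ballots; Measure 2 wins 10–3.
Measure 1–Proposal Blue: Measure 1 10–3.
Measure 2 vs Proposal Blue: 13 to 0, Measure 2.
Measure 2 beats each of Plan F, Option I, Plan C, Measure 1, Proposal Blue — Measure 2 is the Condorcet winner.

Measure 2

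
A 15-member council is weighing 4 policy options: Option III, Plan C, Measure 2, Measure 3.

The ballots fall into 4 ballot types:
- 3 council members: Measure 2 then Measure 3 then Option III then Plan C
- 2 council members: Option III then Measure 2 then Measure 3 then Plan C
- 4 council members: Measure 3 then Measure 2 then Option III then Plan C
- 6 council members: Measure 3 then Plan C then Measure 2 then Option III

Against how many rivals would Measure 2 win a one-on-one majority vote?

2

Measure 2 against each rival (15 council members):
Measure 2 vs Option III: Measure 2 preferred on 3+4+6 = 13 ballots; Measure 2 wins 13–2.
Measure 2 vs Plan C: Measure 2 preferred on 3+2+4 = 9 ballots; Measure 2 wins 9–6.
Measure 2 vs Measure 3: Measure 2 is ranked higher on 3+2 = 5 ballots, Measure 3 on 10. Measure 3 wins 10–5.
Measure 2 beats Option III, Plan C; loses to Measure 3 — 2 pairwise wins.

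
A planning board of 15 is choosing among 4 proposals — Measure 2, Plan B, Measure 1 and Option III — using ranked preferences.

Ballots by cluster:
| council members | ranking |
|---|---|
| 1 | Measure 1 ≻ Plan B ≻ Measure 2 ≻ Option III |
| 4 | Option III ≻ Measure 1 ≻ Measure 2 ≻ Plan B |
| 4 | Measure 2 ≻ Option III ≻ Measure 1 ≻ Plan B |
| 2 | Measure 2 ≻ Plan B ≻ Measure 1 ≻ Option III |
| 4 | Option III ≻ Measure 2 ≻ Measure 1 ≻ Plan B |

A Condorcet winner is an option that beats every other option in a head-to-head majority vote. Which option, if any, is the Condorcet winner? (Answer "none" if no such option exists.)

Pairwise majorities:
Measure 2 vs Plan B: 14 to 1, Measure 2.
Measure 2 vs Measure 1: Measure 2 preferred on 4+2+4 = 10 ballots; Measure 2 wins 10–5.
Measure 2 vs Option III: 1+4+2 = 7 for Measure 2, 8 for Option III — Option III by 8–7.
Plan B vs Measure 1: Plan B is ranked higher on 2 ballots, Measure 1 on 13. Measure 1 wins 13–2.
Plan B vs Option III: 1+2 = 3 for Plan B, 12 for Option III — Option III by 12–3.
Measure 1 vs Option III: Measure 1 preferred on 1+2 = 3 ballots; Option III wins 12–3.
Option III beats each of Measure 2, Plan B, Measure 1 — Option III is the Condorcet winner.

Option III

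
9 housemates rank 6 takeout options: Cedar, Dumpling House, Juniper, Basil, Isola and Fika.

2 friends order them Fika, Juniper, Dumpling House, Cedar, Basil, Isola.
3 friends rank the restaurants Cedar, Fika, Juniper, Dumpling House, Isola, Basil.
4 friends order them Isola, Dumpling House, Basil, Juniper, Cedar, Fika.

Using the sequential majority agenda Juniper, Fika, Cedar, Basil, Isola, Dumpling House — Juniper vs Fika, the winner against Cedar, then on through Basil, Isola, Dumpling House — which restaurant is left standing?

Round 1: Juniper vs Fika — 4–5, Fika advances.
Round 2: Fika vs Cedar — 2–7, Cedar advances.
Round 3: Cedar vs Basil — 5–4, Cedar advances.
Round 4: Cedar vs Isola — 5–4, Cedar advances.
Round 5: Cedar vs Dumpling House — 3–6, Dumpling House advances.
Dumpling House survives the agenda.

Dumpling House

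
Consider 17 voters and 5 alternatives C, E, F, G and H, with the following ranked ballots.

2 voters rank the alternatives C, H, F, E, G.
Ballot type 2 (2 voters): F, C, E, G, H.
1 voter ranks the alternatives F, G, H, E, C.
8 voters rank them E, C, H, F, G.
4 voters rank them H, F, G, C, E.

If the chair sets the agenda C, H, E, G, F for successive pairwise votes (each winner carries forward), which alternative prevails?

Round 1: C vs H — 12–5, C advances.
Round 2: C vs E — 8–9, E advances.
Round 3: E vs G — 12–5, E advances.
Round 4: E vs F — 8–9, F advances.
The agenda winner is F.

F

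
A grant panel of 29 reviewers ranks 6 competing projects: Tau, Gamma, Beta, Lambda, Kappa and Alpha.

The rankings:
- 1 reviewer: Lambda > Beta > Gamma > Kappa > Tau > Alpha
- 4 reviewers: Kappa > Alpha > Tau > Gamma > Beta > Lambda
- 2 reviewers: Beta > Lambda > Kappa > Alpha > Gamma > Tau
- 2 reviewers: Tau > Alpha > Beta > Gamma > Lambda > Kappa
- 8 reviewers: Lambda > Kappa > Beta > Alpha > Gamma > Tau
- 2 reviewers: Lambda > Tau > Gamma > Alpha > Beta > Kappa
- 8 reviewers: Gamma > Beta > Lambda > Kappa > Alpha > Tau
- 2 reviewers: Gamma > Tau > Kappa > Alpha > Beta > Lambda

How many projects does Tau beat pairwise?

Tau against each rival (29 reviewers):
Tau–Gamma: Gamma 21–8.
Tau vs Beta: Beta wins 19–10.
Tau vs Lambda: Tau preferred on 4+2+2 = 8 ballots; Lambda wins 21–8.
Tau–Kappa: Kappa 23–6.
Tau vs Alpha: 7 to 22, Alpha.
Tau beats no one; loses to Gamma, Beta, Lambda, Kappa, Alpha — 0 pairwise wins.

0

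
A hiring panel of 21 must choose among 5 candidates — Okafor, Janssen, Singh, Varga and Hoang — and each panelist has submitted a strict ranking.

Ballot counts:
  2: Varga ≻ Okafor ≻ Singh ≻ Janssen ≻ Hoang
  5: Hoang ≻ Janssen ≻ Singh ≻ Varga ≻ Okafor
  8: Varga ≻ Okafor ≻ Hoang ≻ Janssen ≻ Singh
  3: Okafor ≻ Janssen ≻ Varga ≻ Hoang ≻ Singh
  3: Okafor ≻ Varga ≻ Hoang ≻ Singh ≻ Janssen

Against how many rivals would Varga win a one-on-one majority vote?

4

Varga against each rival (21 committee members):
Varga vs Okafor: Varga wins 15–6.
Varga vs Janssen: Varga is ranked higher on 2+8+3 = 13 ballots, Janssen on 8. Varga wins 13–8.
Varga vs Singh: Varga preferred on 2+8+3+3 = 16 ballots; Varga wins 16–5.
Varga vs Hoang: Varga wins 16–5.
Varga beats Okafor, Janssen, Singh, Hoang — 4 pairwise wins.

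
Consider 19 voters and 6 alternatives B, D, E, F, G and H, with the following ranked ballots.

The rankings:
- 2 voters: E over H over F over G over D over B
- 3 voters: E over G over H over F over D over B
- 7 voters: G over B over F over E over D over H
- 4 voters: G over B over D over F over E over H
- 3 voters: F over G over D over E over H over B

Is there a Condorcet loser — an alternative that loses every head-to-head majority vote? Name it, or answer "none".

H

Head-to-head results (19 voters):
B vs D: B preferred on 7+4 = 11 ballots; B wins 11–8.
B vs E: 7+4 = 11 for B, 8 for E — B by 11–8.
B vs F: B preferred on 7+4 = 11 ballots; B wins 11–8.
B vs G: B preferred on 0 ballots; G wins 19–0.
B vs H: B is ranked higher on 7+4 = 11 ballots, H on 8. B wins 11–8.
D–E: E 12–7.
D vs F: 4 to 15, F.
D–G: G 19–0.
D vs H: D wins 14–5.
E–F: F 14–5.
E vs G: 2+3 = 5 for E, 14 for G — G by 14–5.
E vs H: E wins 19–0.
F vs G: G, 14–5.
F vs H: F, 14–5.
G vs H: 3+7+4+3 = 17 for G, 2 for H — G by 17–2.
H is beaten in every head-to-head and is the Condorcet loser.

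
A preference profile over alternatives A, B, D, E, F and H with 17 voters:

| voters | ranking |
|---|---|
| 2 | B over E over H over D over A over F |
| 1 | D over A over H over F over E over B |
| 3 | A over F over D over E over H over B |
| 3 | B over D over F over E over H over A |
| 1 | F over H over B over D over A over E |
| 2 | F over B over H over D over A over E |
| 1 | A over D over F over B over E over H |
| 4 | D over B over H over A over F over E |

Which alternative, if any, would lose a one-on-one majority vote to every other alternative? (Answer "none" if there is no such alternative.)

Head-to-head results (17 voters):
A vs B: B, 12–5.
A–D: D 13–4.
A vs E: A wins 12–5.
A–F: A 11–6.
A vs H: 1+3+1 = 5 for A, 12 for H — H by 12–5.
B vs D: 2+3+1+2 = 8 for B, 9 for D — D by 9–8.
B vs E: B is ranked higher on 2+3+1+2+1+4 = 13 ballots, E on 4. B wins 13–4.
B–F: B 9–8.
B–H: B 12–5.
D–E: D 15–2.
D vs F: 2+1+3+1+4 = 11 for D, 6 for F — D by 11–6.
D vs H: 12 to 5, D.
E vs F: F wins 15–2.
E vs H: 2+3+3+1 = 9 for E, 8 for H — E by 9–8.
F vs H: F is ranked higher on 3+3+1+2+1 = 10 ballots, H on 7. F wins 10–7.
No alternative is winless: A beats E; B beats A; D beats A; E beats H; F beats E; H beats A. There is no Condorcet loser.

none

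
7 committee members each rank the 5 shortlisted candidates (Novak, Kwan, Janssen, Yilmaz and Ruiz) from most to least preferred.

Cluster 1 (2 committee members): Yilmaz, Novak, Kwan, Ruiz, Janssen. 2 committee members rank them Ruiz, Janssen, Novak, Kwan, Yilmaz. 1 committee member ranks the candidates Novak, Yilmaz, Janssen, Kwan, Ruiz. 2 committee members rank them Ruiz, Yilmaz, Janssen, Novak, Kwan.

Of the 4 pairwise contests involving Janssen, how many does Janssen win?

Janssen against each rival (7 committee members):
Janssen vs Novak: Janssen is ranked higher on 2+2 = 4 ballots, Novak on 3. Janssen wins 4–3.
Janssen vs Kwan: 5 to 2, Janssen.
Janssen–Yilmaz: Yilmaz 5–2.
Janssen vs Ruiz: Janssen is ranked higher on 1 ballot, Ruiz on 6. Ruiz wins 6–1.
Janssen beats Novak, Kwan; loses to Yilmaz, Ruiz — 2 pairwise wins.

2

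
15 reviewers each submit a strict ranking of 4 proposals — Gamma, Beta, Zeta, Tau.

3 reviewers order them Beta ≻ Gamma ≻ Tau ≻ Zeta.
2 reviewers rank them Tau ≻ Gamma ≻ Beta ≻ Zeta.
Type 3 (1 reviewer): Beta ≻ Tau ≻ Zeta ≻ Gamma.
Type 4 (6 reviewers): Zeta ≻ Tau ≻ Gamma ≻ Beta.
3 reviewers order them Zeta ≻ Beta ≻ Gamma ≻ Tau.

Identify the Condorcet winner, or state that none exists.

Zeta

Head-to-head results (15 reviewers):
Gamma vs Beta: Gamma is ranked higher on 2+6 = 8 ballots, Beta on 7. Gamma wins 8–7.
Gamma vs Zeta: Zeta, 10–5.
Gamma vs Tau: 6 to 9, Tau.
Beta–Zeta: Zeta 9–6.
Beta–Tau: Tau 8–7.
Zeta vs Tau: Zeta preferred on 6+3 = 9 ballots; Zeta wins 9–6.
Zeta defeats every rival head-to-head and is the Condorcet winner.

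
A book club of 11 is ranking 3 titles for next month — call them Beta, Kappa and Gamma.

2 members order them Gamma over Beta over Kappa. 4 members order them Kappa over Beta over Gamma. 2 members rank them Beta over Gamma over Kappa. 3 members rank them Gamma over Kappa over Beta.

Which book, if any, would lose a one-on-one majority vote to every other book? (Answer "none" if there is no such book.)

Pairwise majorities:
Beta vs Kappa: Kappa, 7–4.
Beta vs Gamma: Beta preferred on 4+2 = 6 ballots; Beta wins 6–5.
Kappa vs Gamma: Kappa is ranked higher on 4 ballots, Gamma on 7. Gamma wins 7–4.
Every book wins at least one matchup (Beta beats Gamma; Kappa beats Beta; Gamma beats Kappa), so there is no Condorcet loser.

none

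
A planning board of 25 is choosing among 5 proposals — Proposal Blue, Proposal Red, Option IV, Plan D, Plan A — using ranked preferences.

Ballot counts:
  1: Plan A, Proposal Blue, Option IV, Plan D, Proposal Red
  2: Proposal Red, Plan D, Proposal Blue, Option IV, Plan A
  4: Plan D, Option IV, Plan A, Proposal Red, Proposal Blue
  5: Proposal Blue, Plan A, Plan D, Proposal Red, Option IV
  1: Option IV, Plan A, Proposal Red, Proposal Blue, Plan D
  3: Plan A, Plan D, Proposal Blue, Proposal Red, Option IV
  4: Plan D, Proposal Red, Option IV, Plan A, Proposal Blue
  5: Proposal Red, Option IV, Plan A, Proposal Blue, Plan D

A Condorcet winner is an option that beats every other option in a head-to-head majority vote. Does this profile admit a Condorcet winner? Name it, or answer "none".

none

Pairwise majorities:
Proposal Blue vs Proposal Red: 9 to 16, Proposal Red.
Proposal Blue vs Option IV: 1+2+5+3 = 11 for Proposal Blue, 14 for Option IV — Option IV by 14–11.
Proposal Blue vs Plan D: 1+5+1+5 = 12 for Proposal Blue, 13 for Plan D — Plan D by 13–12.
Proposal Blue vs Plan A: 2+5 = 7 for Proposal Blue, 18 for Plan A — Plan A by 18–7.
Proposal Red vs Option IV: Proposal Red is ranked higher on 2+5+3+4+5 = 19 ballots, Option IV on 6. Proposal Red wins 19–6.
Proposal Red vs Plan D: 8 to 17, Plan D.
Proposal Red vs Plan A: Proposal Red preferred on 2+4+5 = 11 ballots; Plan A wins 14–11.
Option IV vs Plan D: 1+1+5 = 7 for Option IV, 18 for Plan D — Plan D by 18–7.
Option IV vs Plan A: Option IV preferred on 2+4+1+4+5 = 16 ballots; Option IV wins 16–9.
Plan D vs Plan A: 10 to 15, Plan A.
Every option loses at least once (Proposal Blue loses to Proposal Red; Proposal Red loses to Plan D; Option IV loses to Proposal Red; Plan D loses to Plan A; Plan A loses to Option IV). The majority relation contains the cycle Proposal Red beats Option IV beats Plan A beats Proposal Red, so there is no Condorcet winner.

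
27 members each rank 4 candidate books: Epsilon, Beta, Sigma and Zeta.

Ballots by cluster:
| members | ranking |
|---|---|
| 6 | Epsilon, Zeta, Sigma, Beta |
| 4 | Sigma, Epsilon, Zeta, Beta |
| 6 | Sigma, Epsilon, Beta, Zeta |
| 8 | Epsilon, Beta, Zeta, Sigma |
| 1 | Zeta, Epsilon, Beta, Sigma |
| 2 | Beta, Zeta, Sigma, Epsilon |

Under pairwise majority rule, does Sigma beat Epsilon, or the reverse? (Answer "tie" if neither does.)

Ballots ranking Sigma above Epsilon: 4 + 6 + 2 = 12.
Ballots ranking Epsilon above Sigma: 27 − 12 = 15.
Epsilon wins the head-to-head 15–12.

Epsilon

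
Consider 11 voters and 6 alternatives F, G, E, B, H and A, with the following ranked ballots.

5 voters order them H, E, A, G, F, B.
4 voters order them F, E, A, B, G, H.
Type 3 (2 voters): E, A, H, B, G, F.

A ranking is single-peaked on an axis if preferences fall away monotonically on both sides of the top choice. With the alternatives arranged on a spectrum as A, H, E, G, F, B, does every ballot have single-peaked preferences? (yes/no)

Axis positions: A=1, H=2, E=3, G=4, F=5, B=6.
Type 1 (peak H at position 2): ranking walks positions 2-3-1-4-5-6, expanding outward from the peak — single-peaked.
Type 2: ranking walks positions 5-3-1-6-4-2; E is ranked above G even though G lies between E and the peak F on the axis — preferences dip and rise again. Not single-peaked.
Type 3: ranking walks positions 3-1-2-6-4-5; A is ranked above H even though H lies between A and the peak E on the axis — preferences dip and rise again. Not single-peaked.
Type 2 violates single-peakedness, so the profile is not single-peaked on this axis.

no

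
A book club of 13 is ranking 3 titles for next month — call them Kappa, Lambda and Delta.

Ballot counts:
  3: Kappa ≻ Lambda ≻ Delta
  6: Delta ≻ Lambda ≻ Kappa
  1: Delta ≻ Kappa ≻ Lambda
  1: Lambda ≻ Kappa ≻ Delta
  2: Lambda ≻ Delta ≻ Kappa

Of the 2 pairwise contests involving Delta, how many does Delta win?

2

Delta against each rival (13 members):
Delta vs Kappa: Delta, 9–4.
Delta vs Lambda: Delta, 7–6.
Delta beats Kappa, Lambda — 2 pairwise wins.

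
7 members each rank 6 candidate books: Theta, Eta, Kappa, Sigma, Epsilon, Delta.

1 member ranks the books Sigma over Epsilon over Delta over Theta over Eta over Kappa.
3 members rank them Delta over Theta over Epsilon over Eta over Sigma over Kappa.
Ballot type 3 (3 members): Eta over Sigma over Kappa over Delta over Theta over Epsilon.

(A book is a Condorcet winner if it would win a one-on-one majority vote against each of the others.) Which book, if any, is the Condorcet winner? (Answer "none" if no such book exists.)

Head-to-head results (7 members):
Theta–Eta: Theta 4–3.
Theta vs Kappa: Theta wins 4–3.
Theta vs Sigma: Sigma, 4–3.
Theta vs Epsilon: Theta wins 6–1.
Theta–Delta: Delta 7–0.
Eta vs Kappa: Eta, 7–0.
Eta–Sigma: Eta 6–1.
Eta vs Epsilon: Epsilon wins 4–3.
Eta–Delta: Delta 4–3.
Kappa–Sigma: Sigma 7–0.
Kappa–Epsilon: Epsilon 4–3.
Kappa–Delta: Delta 4–3.
Sigma–Epsilon: Sigma 4–3.
Sigma–Delta: Sigma 4–3.
Epsilon vs Delta: Delta, 6–1.
Every book loses at least once (Theta loses to Sigma; Eta loses to Theta; Kappa loses to Theta; Sigma loses to Eta; Epsilon loses to Theta; Delta loses to Sigma). The majority relation contains the cycle Theta → Eta → Sigma → Theta, so there is no Condorcet winner.

none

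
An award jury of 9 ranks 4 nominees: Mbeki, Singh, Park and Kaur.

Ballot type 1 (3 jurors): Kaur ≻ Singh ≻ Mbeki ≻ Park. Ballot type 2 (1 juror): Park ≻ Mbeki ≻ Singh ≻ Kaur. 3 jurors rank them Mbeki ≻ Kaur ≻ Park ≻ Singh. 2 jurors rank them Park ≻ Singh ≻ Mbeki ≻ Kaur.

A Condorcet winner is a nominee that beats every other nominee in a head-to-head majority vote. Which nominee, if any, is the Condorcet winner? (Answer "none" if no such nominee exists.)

Check each pair by majority over 9 ballots:
Mbeki vs Singh: Singh wins 5–4.
Mbeki–Park: Mbeki 6–3.
Mbeki vs Kaur: Mbeki wins 6–3.
Singh vs Park: Park wins 6–3.
Singh vs Kaur: Kaur, 6–3.
Park vs Kaur: Kaur wins 6–3.
No nominee is unbeaten: Mbeki loses to Singh; Singh loses to Park; Park loses to Mbeki; Kaur loses to Mbeki. In particular Mbeki > Park > Singh > Mbeki is a majority cycle — no Condorcet winner exists.

none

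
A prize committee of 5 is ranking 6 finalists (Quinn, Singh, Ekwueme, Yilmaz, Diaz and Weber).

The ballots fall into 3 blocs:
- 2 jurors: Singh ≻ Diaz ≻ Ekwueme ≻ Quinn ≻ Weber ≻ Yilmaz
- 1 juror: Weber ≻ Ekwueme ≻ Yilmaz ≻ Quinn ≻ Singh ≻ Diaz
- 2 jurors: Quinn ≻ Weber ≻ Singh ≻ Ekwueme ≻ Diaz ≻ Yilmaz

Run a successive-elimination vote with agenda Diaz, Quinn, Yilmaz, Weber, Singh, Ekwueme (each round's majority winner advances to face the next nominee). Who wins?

Ekwueme

Round 1: Diaz vs Quinn — 2–3, Quinn advances.
Round 2: Quinn vs Yilmaz — 4–1, Quinn advances.
Round 3: Quinn vs Weber — 4–1, Quinn advances.
Round 4: Quinn vs Singh — 3–2, Quinn advances.
Round 5: Quinn vs Ekwueme — 2–3, Ekwueme advances.
Ekwueme survives the agenda.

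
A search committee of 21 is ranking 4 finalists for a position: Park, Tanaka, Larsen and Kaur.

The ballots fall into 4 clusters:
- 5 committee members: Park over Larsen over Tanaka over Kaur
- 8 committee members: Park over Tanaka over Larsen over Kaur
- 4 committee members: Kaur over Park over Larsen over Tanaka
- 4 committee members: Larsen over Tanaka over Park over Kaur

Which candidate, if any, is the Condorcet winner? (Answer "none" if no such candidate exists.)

Park

Pairwise majorities:
Park vs Tanaka: Park preferred on 5+8+4 = 17 ballots; Park wins 17–4.
Park vs Larsen: 5+8+4 = 17 for Park, 4 for Larsen — Park by 17–4.
Park–Kaur: Park 17–4.
Tanaka–Larsen: Larsen 13–8.
Tanaka vs Kaur: Tanaka preferred on 5+8+4 = 17 ballots; Tanaka wins 17–4.
Larsen vs Kaur: Larsen wins 17–4.
Park beats each of Tanaka, Larsen, Kaur — Park is the Condorcet winner.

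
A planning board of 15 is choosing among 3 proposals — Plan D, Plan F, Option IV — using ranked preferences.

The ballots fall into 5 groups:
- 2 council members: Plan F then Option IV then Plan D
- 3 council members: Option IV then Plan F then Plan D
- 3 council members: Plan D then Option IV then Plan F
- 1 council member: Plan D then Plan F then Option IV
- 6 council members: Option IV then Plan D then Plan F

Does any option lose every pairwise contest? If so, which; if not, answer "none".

Pairwise majorities:
Plan D vs Plan F: 10 to 5, Plan D.
Plan D vs Option IV: Option IV, 11–4.
Plan F vs Option IV: 2+1 = 3 for Plan F, 12 for Option IV — Option IV by 12–3.
Plan F is beaten in every head-to-head and is the Condorcet loser.

Plan F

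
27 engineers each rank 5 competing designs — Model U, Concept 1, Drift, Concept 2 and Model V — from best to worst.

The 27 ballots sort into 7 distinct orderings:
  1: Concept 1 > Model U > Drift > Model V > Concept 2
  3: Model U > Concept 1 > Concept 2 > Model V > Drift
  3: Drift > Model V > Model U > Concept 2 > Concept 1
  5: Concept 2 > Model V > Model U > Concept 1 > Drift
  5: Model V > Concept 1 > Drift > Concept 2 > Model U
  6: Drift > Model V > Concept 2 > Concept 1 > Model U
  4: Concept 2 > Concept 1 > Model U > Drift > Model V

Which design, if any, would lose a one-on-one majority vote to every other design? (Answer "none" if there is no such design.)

Pairwise majorities:
Model U–Concept 1: Concept 1 16–11.
Model U vs Drift: Model U is ranked higher on 1+3+5+4 = 13 ballots, Drift on 14. Drift wins 14–13.
Model U vs Concept 2: Model U is ranked higher on 1+3+3 = 7 ballots, Concept 2 on 20. Concept 2 wins 20–7.
Model U vs Model V: 1+3+4 = 8 for Model U, 19 for Model V — Model V by 19–8.
Concept 1 vs Drift: Concept 1, 18–9.
Concept 1 vs Concept 2: 1+3+5 = 9 for Concept 1, 18 for Concept 2 — Concept 2 by 18–9.
Concept 1 vs Model V: Model V, 19–8.
Drift vs Concept 2: Drift wins 15–12.
Drift vs Model V: Drift is ranked higher on 1+3+6+4 = 14 ballots, Model V on 13. Drift wins 14–13.
Concept 2 vs Model V: Concept 2 is ranked higher on 3+5+4 = 12 ballots, Model V on 15. Model V wins 15–12.
Model U loses to every other design — it is the Condorcet loser.

Model U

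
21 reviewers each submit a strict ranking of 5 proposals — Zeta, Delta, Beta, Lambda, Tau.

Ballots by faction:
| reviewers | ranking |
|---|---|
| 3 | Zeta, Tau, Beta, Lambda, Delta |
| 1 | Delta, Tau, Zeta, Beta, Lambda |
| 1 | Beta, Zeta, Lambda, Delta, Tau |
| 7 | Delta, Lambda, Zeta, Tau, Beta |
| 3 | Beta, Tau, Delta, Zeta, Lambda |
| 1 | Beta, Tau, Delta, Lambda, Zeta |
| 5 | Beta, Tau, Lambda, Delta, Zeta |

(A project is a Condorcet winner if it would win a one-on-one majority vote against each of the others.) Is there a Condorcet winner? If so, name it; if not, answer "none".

none

Check each pair by majority over 21 ballots:
Zeta vs Delta: Delta, 17–4.
Zeta–Beta: Zeta 11–10.
Zeta vs Lambda: Lambda wins 13–8.
Zeta vs Tau: Zeta, 11–10.
Delta vs Beta: Beta wins 13–8.
Delta–Lambda: Delta 12–9.
Delta vs Tau: Tau, 12–9.
Beta vs Lambda: Beta wins 14–7.
Beta–Tau: Tau 11–10.
Lambda vs Tau: Tau, 13–8.
Every project loses at least once (Zeta loses to Delta; Delta loses to Beta; Beta loses to Zeta; Lambda loses to Delta; Tau loses to Zeta). The majority relation contains the cycle Zeta → Beta → Delta → Zeta, so there is no Condorcet winner.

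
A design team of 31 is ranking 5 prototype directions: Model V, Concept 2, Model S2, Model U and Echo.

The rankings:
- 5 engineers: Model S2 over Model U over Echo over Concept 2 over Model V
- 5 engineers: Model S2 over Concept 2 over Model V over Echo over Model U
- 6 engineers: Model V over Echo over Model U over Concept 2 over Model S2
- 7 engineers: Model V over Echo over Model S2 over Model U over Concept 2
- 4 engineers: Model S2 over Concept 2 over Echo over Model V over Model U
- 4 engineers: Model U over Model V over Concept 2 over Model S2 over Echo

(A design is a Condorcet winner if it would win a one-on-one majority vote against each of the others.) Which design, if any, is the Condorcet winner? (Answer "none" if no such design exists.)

Pairwise majorities:
Model V vs Concept 2: 17 to 14, Model V.
Model V vs Model S2: Model V preferred on 6+7+4 = 17 ballots; Model V wins 17–14.
Model V vs Model U: 5+6+7+4 = 22 for Model V, 9 for Model U — Model V by 22–9.
Model V vs Echo: Model V preferred on 5+6+7+4 = 22 ballots; Model V wins 22–9.
Concept 2 vs Model S2: Concept 2 is ranked higher on 6+4 = 10 ballots, Model S2 on 21. Model S2 wins 21–10.
Concept 2 vs Model U: 9 to 22, Model U.
Concept 2 vs Echo: Concept 2 is ranked higher on 5+4+4 = 13 ballots, Echo on 18. Echo wins 18–13.
Model S2 vs Model U: 5+5+7+4 = 21 for Model S2, 10 for Model U — Model S2 by 21–10.
Model S2 vs Echo: 5+5+4+4 = 18 for Model S2, 13 for Echo — Model S2 by 18–13.
Model U vs Echo: Model U preferred on 5+4 = 9 ballots; Echo wins 22–9.
Model V beats each of Concept 2, Model S2, Model U, Echo — Model V is the Condorcet winner.

Model V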